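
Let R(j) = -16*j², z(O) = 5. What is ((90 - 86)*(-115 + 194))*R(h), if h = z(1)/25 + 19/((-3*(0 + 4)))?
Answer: -2176924/225 ≈ -9675.2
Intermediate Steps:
h = -83/60 (h = 5/25 + 19/((-3*(0 + 4))) = 5*(1/25) + 19/((-3*4)) = ⅕ + 19/(-12) = ⅕ + 19*(-1/12) = ⅕ - 19/12 = -83/60 ≈ -1.3833)
((90 - 86)*(-115 + 194))*R(h) = ((90 - 86)*(-115 + 194))*(-16*(-83/60)²) = (4*79)*(-16*6889/3600) = 316*(-6889/225) = -2176924/225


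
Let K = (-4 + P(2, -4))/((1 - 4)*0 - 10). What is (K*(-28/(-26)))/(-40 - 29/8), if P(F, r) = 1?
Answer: -168/22685 ≈ -0.0074058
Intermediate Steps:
K = 3/10 (K = (-4 + 1)/((1 - 4)*0 - 10) = -3/(-3*0 - 10) = -3/(0 - 10) = -3/(-10) = -3*(-⅒) = 3/10 ≈ 0.30000)
(K*(-28/(-26)))/(-40 - 29/8) = (3*(-28/(-26))/10)/(-40 - 29/8) = (3*(-28*(-1/26))/10)/(-40 - 29*⅛) = ((3/10)*(14/13))/(-40 - 29/8) = 21/(65*(-349/8)) = (21/65)*(-8/349) = -168/22685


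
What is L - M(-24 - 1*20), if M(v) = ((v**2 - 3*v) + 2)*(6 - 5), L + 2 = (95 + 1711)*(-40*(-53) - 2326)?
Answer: -374108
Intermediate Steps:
L = -372038 (L = -2 + (95 + 1711)*(-40*(-53) - 2326) = -2 + 1806*(2120 - 2326) = -2 + 1806*(-206) = -2 - 372036 = -372038)
M(v) = 2 + v**2 - 3*v (M(v) = (2 + v**2 - 3*v)*1 = 2 + v**2 - 3*v)
L - M(-24 - 1*20) = -372038 - (2 + (-24 - 1*20)**2 - 3*(-24 - 1*20)) = -372038 - (2 + (-24 - 20)**2 - 3*(-24 - 20)) = -372038 - (2 + (-44)**2 - 3*(-44)) = -372038 - (2 + 1936 + 132) = -372038 - 1*2070 = -372038 - 2070 = -374108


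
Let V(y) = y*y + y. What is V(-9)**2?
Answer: 5184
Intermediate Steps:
V(y) = y + y**2 (V(y) = y**2 + y = y + y**2)
V(-9)**2 = (-9*(1 - 9))**2 = (-9*(-8))**2 = 72**2 = 5184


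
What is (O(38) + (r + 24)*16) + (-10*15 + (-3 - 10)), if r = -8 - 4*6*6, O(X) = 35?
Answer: -2176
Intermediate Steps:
r = -152 (r = -8 - 24*6 = -8 - 1*144 = -8 - 144 = -152)
(O(38) + (r + 24)*16) + (-10*15 + (-3 - 10)) = (35 + (-152 + 24)*16) + (-10*15 + (-3 - 10)) = (35 - 128*16) + (-150 - 13) = (35 - 2048) - 163 = -2013 - 163 = -2176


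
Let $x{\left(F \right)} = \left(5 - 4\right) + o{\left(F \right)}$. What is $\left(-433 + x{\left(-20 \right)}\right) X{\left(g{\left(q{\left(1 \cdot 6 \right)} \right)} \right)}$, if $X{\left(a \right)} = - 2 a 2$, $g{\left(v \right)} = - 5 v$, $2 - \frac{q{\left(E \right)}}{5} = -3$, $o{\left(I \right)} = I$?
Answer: $-226000$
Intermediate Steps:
$x{\left(F \right)} = 1 + F$ ($x{\left(F \right)} = \left(5 - 4\right) + F = 1 + F$)
$q{\left(E \right)} = 25$ ($q{\left(E \right)} = 10 - -15 = 10 + 15 = 25$)
$X{\left(a \right)} = - 4 a$
$\left(-433 + x{\left(-20 \right)}\right) X{\left(g{\left(q{\left(1 \cdot 6 \right)} \right)} \right)} = \left(-433 + \left(1 - 20\right)\right) \left(- 4 \left(\left(-5\right) 25\right)\right) = \left(-433 - 19\right) \left(\left(-4\right) \left(-125\right)\right) = \left(-452\right) 500 = -226000$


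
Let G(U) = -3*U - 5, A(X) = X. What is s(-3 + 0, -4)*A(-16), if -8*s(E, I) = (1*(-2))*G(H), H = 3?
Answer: 56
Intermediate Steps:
G(U) = -5 - 3*U
s(E, I) = -7/2 (s(E, I) = -1*(-2)*(-5 - 3*3)/8 = -(-1)*(-5 - 9)/4 = -(-1)*(-14)/4 = -⅛*28 = -7/2)
s(-3 + 0, -4)*A(-16) = -7/2*(-16) = 56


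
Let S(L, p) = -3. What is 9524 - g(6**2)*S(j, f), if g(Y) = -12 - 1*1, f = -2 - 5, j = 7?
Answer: 9485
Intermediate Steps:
f = -7
g(Y) = -13 (g(Y) = -12 - 1 = -13)
9524 - g(6**2)*S(j, f) = 9524 - (-13)*(-3) = 9524 - 1*39 = 9524 - 39 = 9485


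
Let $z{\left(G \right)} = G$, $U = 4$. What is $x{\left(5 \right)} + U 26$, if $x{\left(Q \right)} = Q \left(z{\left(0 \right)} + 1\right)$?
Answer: $109$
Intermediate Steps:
$x{\left(Q \right)} = Q$ ($x{\left(Q \right)} = Q \left(0 + 1\right) = Q 1 = Q$)
$x{\left(5 \right)} + U 26 = 5 + 4 \cdot 26 = 5 + 104 = 109$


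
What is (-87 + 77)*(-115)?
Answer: 1150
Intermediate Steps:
(-87 + 77)*(-115) = -10*(-115) = 1150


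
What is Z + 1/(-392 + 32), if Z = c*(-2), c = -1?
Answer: 719/360 ≈ 1.9972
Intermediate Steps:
Z = 2 (Z = -1*(-2) = 2)
Z + 1/(-392 + 32) = 2 + 1/(-392 + 32) = 2 + 1/(-360) = 2 - 1/360 = 719/360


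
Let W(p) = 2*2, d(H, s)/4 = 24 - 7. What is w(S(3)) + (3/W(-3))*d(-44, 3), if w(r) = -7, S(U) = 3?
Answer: 44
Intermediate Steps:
d(H, s) = 68 (d(H, s) = 4*(24 - 7) = 4*17 = 68)
W(p) = 4
w(S(3)) + (3/W(-3))*d(-44, 3) = -7 + (3/4)*68 = -7 + (3*(¼))*68 = -7 + (¾)*68 = -7 + 51 = 44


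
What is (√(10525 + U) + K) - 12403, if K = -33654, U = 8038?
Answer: -46057 + √18563 ≈ -45921.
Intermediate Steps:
(√(10525 + U) + K) - 12403 = (√(10525 + 8038) - 33654) - 12403 = (√18563 - 33654) - 12403 = (-33654 + √18563) - 12403 = -46057 + √18563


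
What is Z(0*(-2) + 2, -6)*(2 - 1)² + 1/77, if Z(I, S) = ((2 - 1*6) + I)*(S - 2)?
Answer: 1233/77 ≈ 16.013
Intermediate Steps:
Z(I, S) = (-4 + I)*(-2 + S) (Z(I, S) = ((2 - 6) + I)*(-2 + S) = (-4 + I)*(-2 + S))
Z(0*(-2) + 2, -6)*(2 - 1)² + 1/77 = (8 - 4*(-6) - 2*(0*(-2) + 2) + (0*(-2) + 2)*(-6))*(2 - 1)² + 1/77 = (8 + 24 - 2*(0 + 2) + (0 + 2)*(-6))*1² + 1/77 = (8 + 24 - 2*2 + 2*(-6))*1 + 1/77 = (8 + 24 - 4 - 12)*1 + 1/77 = 16*1 + 1/77 = 16 + 1/77 = 1233/77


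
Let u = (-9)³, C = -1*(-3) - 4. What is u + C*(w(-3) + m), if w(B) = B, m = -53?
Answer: -673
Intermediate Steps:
C = -1 (C = 3 - 4 = -1)
u = -729
u + C*(w(-3) + m) = -729 - (-3 - 53) = -729 - 1*(-56) = -729 + 56 = -673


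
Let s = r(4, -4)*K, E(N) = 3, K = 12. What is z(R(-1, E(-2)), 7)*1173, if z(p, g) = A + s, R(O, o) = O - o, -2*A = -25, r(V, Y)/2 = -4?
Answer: -195891/2 ≈ -97946.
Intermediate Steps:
r(V, Y) = -8 (r(V, Y) = 2*(-4) = -8)
A = 25/2 (A = -½*(-25) = 25/2 ≈ 12.500)
s = -96 (s = -8*12 = -96)
z(p, g) = -167/2 (z(p, g) = 25/2 - 96 = -167/2)
z(R(-1, E(-2)), 7)*1173 = -167/2*1173 = -195891/2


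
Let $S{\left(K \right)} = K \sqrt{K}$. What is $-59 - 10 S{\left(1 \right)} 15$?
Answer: $-209$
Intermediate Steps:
$S{\left(K \right)} = K^{\frac{3}{2}}$
$-59 - 10 S{\left(1 \right)} 15 = -59 - 10 \cdot 1^{\frac{3}{2}} \cdot 15 = -59 - 10 \cdot 1 \cdot 15 = -59 - 150 = -209$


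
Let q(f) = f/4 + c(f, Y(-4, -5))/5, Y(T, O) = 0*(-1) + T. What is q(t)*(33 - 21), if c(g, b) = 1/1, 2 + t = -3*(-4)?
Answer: 162/5 ≈ 32.400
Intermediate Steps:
Y(T, O) = T (Y(T, O) = 0 + T = T)
t = 10 (t = -2 - 3*(-4) = -2 + 12 = 10)
c(g, b) = 1 (c(g, b) = 1*1 = 1)
q(f) = ⅕ + f/4 (q(f) = f/4 + 1/5 = f*(¼) + 1*(⅕) = f/4 + ⅕ = ⅕ + f/4)
q(t)*(33 - 21) = (⅕ + (¼)*10)*(33 - 21) = (⅕ + 5/2)*12 = (27/10)*12 = 162/5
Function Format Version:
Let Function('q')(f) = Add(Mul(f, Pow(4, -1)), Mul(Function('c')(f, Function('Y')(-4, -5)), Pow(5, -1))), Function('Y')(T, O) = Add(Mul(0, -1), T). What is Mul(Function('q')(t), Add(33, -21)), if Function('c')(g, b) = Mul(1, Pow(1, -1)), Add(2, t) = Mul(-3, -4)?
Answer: Rational(162, 5) ≈ 32.400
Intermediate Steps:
Function('Y')(T, O) = T (Function('Y')(T, O) = Add(0, T) = T)
t = 10 (t = Add(-2, Mul(-3, -4)) = Add(-2, 12) = 10)
Function('c')(g, b) = 1 (Function('c')(g, b) = Mul(1, 1) = 1)
Function('q')(f) = Add(Rational(1, 5), Mul(Rational(1, 4), f)) (Function('q')(f) = Add(Mul(f, Pow(4, -1)), Mul(1, Pow(5, -1))) = Add(Mul(f, Rational(1, 4)), Mul(1, Rational(1, 5))) = Add(Mul(Rational(1, 4), f), Rational(1, 5)) = Add(Rational(1, 5), Mul(Rational(1, 4), f)))
Mul(Function('q')(t), Add(33, -21)) = Mul(Add(Rational(1, 5), Mul(Rational(1, 4), 10)), Add(33, -21)) = Mul(Add(Rational(1, 5), Rational(5, 2)), 12) = Mul(Rational(27, 10), 12) = Rational(162, 5)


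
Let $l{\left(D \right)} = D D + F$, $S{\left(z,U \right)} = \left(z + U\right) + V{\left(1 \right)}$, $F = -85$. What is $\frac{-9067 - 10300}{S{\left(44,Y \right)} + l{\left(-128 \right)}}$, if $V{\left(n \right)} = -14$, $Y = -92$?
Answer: $- \frac{19367}{16237} \approx -1.1928$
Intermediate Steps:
$S{\left(z,U \right)} = -14 + U + z$ ($S{\left(z,U \right)} = \left(z + U\right) - 14 = \left(U + z\right) - 14 = -14 + U + z$)
$l{\left(D \right)} = -85 + D^{2}$ ($l{\left(D \right)} = D D - 85 = D^{2} - 85 = -85 + D^{2}$)
$\frac{-9067 - 10300}{S{\left(44,Y \right)} + l{\left(-128 \right)}} = \frac{-9067 - 10300}{\left(-14 - 92 + 44\right) - \left(85 - \left(-128\right)^{2}\right)} = - \frac{19367}{-62 + \left(-85 + 16384\right)} = - \frac{19367}{-62 + 16299} = - \frac{19367}{16237}$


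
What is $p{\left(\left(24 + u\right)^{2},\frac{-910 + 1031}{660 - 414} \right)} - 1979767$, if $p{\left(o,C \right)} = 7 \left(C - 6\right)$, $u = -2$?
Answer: $- \frac{487032167}{246} \approx -1.9798 \cdot 10^{6}$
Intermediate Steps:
$p{\left(o,C \right)} = -42 + 7 C$ ($p{\left(o,C \right)} = 7 \left(-6 + C\right) = -42 + 7 C$)
$p{\left(\left(24 + u\right)^{2},\frac{-910 + 1031}{660 - 414} \right)} - 1979767 = \left(-42 + 7 \frac{-910 + 1031}{660 - 414}\right) - 1979767 = \left(-42 + 7 \frac{121}{660 - 414}\right) - 1979767 = \left(-42 + 7 \cdot \frac{121}{246}\right) - 1979767 = \left(-42 + \frac{847}{246}\right) - 1979767 = - \frac{9485}{246} - 1979767 = - \frac{487032167}{246}$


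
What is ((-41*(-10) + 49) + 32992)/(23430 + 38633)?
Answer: 33451/62063 ≈ 0.53898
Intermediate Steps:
((-41*(-10) + 49) + 32992)/(23430 + 38633) = ((410 + 49) + 32992)/62063 = (459 + 32992)*(1/62063) = 33451*(1/62063) = 33451/62063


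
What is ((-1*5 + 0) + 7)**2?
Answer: 4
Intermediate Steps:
((-1*5 + 0) + 7)**2 = ((-5 + 0) + 7)**2 = (-5 + 7)**2 = 2**2 = 4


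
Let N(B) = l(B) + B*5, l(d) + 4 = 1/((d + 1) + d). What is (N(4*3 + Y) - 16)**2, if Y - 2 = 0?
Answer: 2105401/841 ≈ 2503.4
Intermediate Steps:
Y = 2 (Y = 2 + 0 = 2)
l(d) = -4 + 1/(1 + 2*d) (l(d) = -4 + 1/((d + 1) + d) = -4 + 1/((1 + d) + d) = -4 + 1/(1 + 2*d))
N(B) = 5*B + (-3 - 8*B)/(1 + 2*B) (N(B) = (-3 - 8*B)/(1 + 2*B) + B*5 = (-3 - 8*B)/(1 + 2*B) + 5*B = 5*B + (-3 - 8*B)/(1 + 2*B))
(N(4*3 + Y) - 16)**2 = ((-3 - 3*(4*3 + 2) + 10*(4*3 + 2)**2)/(1 + 2*(4*3 + 2)) - 16)**2 = ((-3 - 3*(12 + 2) + 10*(12 + 2)**2)/(1 + 2*(12 + 2)) - 16)**2 = ((-3 - 3*14 + 10*14**2)/(1 + 2*14) - 16)**2 = ((-3 - 42 + 10*196)/(1 + 28) - 16)**2 = ((-3 - 42 + 1960)/29 - 16)**2 = ((1/29)*1915 - 16)**2 = (1915/29 - 16)**2 = (1451/29)**2 = 2105401/841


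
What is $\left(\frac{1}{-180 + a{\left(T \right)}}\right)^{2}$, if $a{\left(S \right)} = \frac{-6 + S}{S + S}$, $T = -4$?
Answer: $\frac{16}{511225} \approx 3.1297 \cdot 10^{-5}$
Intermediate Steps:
$a{\left(S \right)} = \frac{-6 + S}{2 S}$
$\left(\frac{1}{-180 + a{\left(T \right)}}\right)^{2} = \left(\frac{1}{-180 + \frac{-6 - 4}{2 \left(-4\right)}}\right)^{2} = \left(\frac{1}{-180 + \frac{1}{2} \left(- \frac{1}{4}\right) \left(-10\right)}\right)^{2} = \left(\frac{1}{-180 + \frac{5}{4}}\right)^{2} = \left(\frac{1}{- \frac{715}{4}}\right)^{2} = \left(- \frac{4}{715}\right)^{2} = \frac{16}{511225}$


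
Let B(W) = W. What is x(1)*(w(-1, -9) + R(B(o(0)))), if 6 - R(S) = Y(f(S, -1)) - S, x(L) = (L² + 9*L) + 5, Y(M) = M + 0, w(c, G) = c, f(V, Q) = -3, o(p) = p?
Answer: 120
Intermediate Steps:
Y(M) = M
x(L) = 5 + L² + 9*L
R(S) = 9 + S (R(S) = 6 - (-3 - S) = 6 + (3 + S) = 9 + S)
x(1)*(w(-1, -9) + R(B(o(0)))) = (5 + 1² + 9*1)*(-1 + (9 + 0)) = (5 + 1 + 9)*(-1 + 9) = 15*8 = 120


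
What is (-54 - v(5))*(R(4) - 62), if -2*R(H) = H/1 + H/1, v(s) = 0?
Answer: 3564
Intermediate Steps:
R(H) = -H (R(H) = -(H/1 + H/1)/2 = -(H*1 + H*1)/2 = -(H + H)/2 = -H)
(-54 - v(5))*(R(4) - 62) = (-54 - 1*0)*(-1*4 - 62) = (-54 + 0)*(-4 - 62) = -54*(-66) = 3564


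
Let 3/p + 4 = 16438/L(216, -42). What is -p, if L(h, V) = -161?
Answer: 161/5694 ≈ 0.028275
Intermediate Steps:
p = -161/5694 (p = 3/(-4 + 16438/(-161)) = 3/(-4 + 16438*(-1/161)) = 3/(-4 - 16438/161) = 3/(-17082/161) = 3*(-161/17082) = -161/5694 ≈ -0.028275)
-p = -1*(-161/5694) = 161/5694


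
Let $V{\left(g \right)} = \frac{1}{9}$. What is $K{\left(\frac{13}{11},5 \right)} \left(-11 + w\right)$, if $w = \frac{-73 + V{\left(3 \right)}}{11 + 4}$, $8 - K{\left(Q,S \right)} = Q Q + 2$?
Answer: $- \frac{1192537}{16335} \approx -73.005$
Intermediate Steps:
$V{\left(g \right)} = \frac{1}{9}$
$K{\left(Q,S \right)} = 6 - Q^{2}$ ($K{\left(Q,S \right)} = 8 - \left(Q Q + 2\right) = 8 - \left(Q^{2} + 2\right) = 8 - \left(2 + Q^{2}\right) = 6 - Q^{2}$)
$w = - \frac{656}{135}$ ($w = \frac{-73 + \frac{1}{9}}{11 + 4} = - \frac{656}{9 \cdot 15} = \left(- \frac{656}{9}\right) \frac{1}{15} = - \frac{656}{135} \approx -4.8593$)
$K{\left(\frac{13}{11},5 \right)} \left(-11 + w\right) = \left(6 - \left(\frac{13}{11}\right)^{2}\right) \left(-11 - \frac{656}{135}\right) = \left(6 - \left(13 \cdot \frac{1}{11}\right)^{2}\right) \left(- \frac{2141}{135}\right) = \left(6 - \left(\frac{13}{11}\right)^{2}\right) \left(- \frac{2141}{135}\right) = \left(6 - \frac{169}{121}\right) \left(- \frac{2141}{135}\right) = \frac{557}{121} \left(- \frac{2141}{135}\right) = - \frac{1192537}{16335}$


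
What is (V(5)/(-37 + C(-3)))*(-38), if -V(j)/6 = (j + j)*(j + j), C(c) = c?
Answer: -570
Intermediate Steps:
V(j) = -24*j² (V(j) = -6*(j + j)*(j + j) = -6*2*j*2*j = -24*j²)
(V(5)/(-37 + C(-3)))*(-38) = ((-24*5²)/(-37 - 3))*(-38) = (-24*25/(-40))*(-38) = -600*(-1/40)*(-38) = 15*(-38) = -570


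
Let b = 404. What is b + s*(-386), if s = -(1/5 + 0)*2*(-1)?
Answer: 1248/5 ≈ 249.60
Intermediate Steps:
s = 2/5 (s = -(1/5 + 0)*2*(-1) = -2/5*(-1) = 2/5 ≈ 0.40000)
b + s*(-386) = 404 + (2/5)*(-386) = 404 - 772/5 = 1248/5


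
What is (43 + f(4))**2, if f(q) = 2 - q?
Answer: 1681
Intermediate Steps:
(43 + f(4))**2 = (43 + (2 - 1*4))**2 = (43 + (2 - 4))**2 = (43 - 2)**2 = 41**2 = 1681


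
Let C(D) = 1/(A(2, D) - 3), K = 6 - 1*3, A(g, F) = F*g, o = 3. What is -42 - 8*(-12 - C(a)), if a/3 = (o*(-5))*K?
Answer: 14734/273 ≈ 53.971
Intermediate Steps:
K = 3 (K = 6 - 3 = 3)
a = -135 (a = 3*((3*(-5))*3) = 3*(-15*3) = 3*(-45) = -135)
C(D) = 1/(-3 + 2*D) (C(D) = 1/(D*2 - 3) = 1/(2*D - 3) = 1/(-3 + 2*D))
-42 - 8*(-12 - C(a)) = -42 - 8*(-12 - 1/(-3 + 2*(-135))) = -42 - 8*(-12 - 1/(-3 - 270)) = -42 - 8*(-12 - 1/(-273)) = -42 - 8*(-12 - 1*(-1/273)) = -42 - 8*(-12 + 1/273) = -42 - 8*(-3275/273) = -42 + 26200/273 = 14734/273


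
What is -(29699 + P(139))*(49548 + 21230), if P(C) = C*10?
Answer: -2200417242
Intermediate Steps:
P(C) = 10*C
-(29699 + P(139))*(49548 + 21230) = -(29699 + 10*139)*(49548 + 21230) = -(29699 + 1390)*70778 = -31089*70778 = -1*2200417242 = -2200417242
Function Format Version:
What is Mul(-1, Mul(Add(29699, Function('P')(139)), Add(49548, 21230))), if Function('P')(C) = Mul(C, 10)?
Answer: -2200417242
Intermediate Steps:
Function('P')(C) = Mul(10, C)
Mul(-1, Mul(Add(29699, Function('P')(139)), Add(49548, 21230))) = Mul(-1, Mul(Add(29699, Mul(10, 139)), Add(49548, 21230))) = Mul(-1, Mul(Add(29699, 1390), 70778)) = Mul(-1, Mul(31089, 70778)) = Mul(-1, 2200417242) = -2200417242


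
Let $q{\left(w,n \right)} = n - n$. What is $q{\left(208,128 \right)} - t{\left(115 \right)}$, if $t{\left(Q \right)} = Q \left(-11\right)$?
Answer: $1265$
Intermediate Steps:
$q{\left(w,n \right)} = 0$
$t{\left(Q \right)} = - 11 Q$
$q{\left(208,128 \right)} - t{\left(115 \right)} = 0 - \left(-11\right) 115 = 0 - -1265 = 0 + 1265 = 1265$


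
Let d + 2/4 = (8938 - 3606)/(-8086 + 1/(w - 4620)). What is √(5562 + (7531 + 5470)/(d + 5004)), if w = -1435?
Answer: 2*√333858907463282841172350418/489885464597 ≈ 74.596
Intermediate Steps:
d = -113531251/97921462 (d = -½ + (8938 - 3606)/(-8086 + 1/(-1435 - 4620)) = -½ + 5332/(-8086 + 1/(-6055)) = -½ + 5332/(-8086 - 1/6055) = -½ + 5332/(-48960731/6055) = -½ + 5332*(-6055/48960731) = -½ - 32285260/48960731 = -113531251/97921462 ≈ -1.1594)
√(5562 + (7531 + 5470)/(d + 5004)) = √(5562 + (7531 + 5470)/(-113531251/97921462 + 5004)) = √(5562 + 13001/(489885464597/97921462)) = √(5562 + 13001*(97921462/489885464597)) = √(5562 + 1273076927462/489885464597) = √(2726016031015976/489885464597) = 2*√333858907463282841172350418/489885464597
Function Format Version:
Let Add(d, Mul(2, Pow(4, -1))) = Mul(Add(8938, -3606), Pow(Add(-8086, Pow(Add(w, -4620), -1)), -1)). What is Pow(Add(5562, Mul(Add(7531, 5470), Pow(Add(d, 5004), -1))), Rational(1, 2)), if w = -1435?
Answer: Mul(Rational(2, 489885464597), Pow(333858907463282841172350418, Rational(1, 2))) ≈ 74.596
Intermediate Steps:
d = Rational(-113531251, 97921462) (d = Add(Rational(-1, 2), Mul(Add(8938, -3606), Pow(Add(-8086, Pow(Add(-1435, -4620), -1)), -1))) = Add(Rational(-1, 2), Mul(5332, Pow(Add(-8086, Pow(-6055, -1)), -1))) = Add(Rational(-1, 2), Mul(5332, Pow(Add(-8086, Rational(-1, 6055)), -1))) = Add(Rational(-1, 2), Mul(5332, Pow(Rational(-48960731, 6055), -1))) = Add(Rational(-1, 2), Mul(5332, Rational(-6055, 48960731))) = Add(Rational(-1, 2), Rational(-32285260, 48960731)) = Rational(-113531251, 97921462) ≈ -1.1594)
Pow(Add(5562, Mul(Add(7531, 5470), Pow(Add(d, 5004), -1))), Rational(1, 2)) = Pow(Add(5562, Mul(Add(7531, 5470), Pow(Add(Rational(-113531251, 97921462), 5004), -1))), Rational(1, 2)) = Pow(Add(5562, Mul(13001, Pow(Rational(489885464597, 97921462), -1))), Rational(1, 2)) = Pow(Add(5562, Mul(13001, Rational(97921462, 489885464597))), Rational(1, 2)) = Pow(Add(5562, Rational(1273076927462, 489885464597)), Rational(1, 2)) = Pow(Rational(2726016031015976, 489885464597), Rational(1, 2)) = Mul(Rational(2, 489885464597), Pow(333858907463282841172350418, Rational(1, 2)))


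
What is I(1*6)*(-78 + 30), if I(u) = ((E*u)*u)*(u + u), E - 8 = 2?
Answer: -207360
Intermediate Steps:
E = 10 (E = 8 + 2 = 10)
I(u) = 20*u**3 (I(u) = ((10*u)*u)*(u + u) = (10*u**2)*(2*u) = 20*u**3)
I(1*6)*(-78 + 30) = (20*(1*6)**3)*(-78 + 30) = (20*6**3)*(-48) = (20*216)*(-48) = 4320*(-48) = -207360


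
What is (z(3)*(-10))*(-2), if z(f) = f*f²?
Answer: 540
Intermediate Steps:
z(f) = f³
(z(3)*(-10))*(-2) = (3³*(-10))*(-2) = (27*(-10))*(-2) = -270*(-2) = 540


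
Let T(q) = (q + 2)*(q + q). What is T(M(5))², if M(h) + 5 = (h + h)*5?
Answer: 17892900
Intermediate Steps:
M(h) = -5 + 10*h (M(h) = -5 + (h + h)*5 = -5 + (2*h)*5 = -5 + 10*h)
T(q) = 2*q*(2 + q) (T(q) = (2 + q)*(2*q) = 2*q*(2 + q))
T(M(5))² = (2*(-5 + 10*5)*(2 + (-5 + 10*5)))² = (2*(-5 + 50)*(2 + (-5 + 50)))² = (2*45*(2 + 45))² = (2*45*47)² = 4230² = 17892900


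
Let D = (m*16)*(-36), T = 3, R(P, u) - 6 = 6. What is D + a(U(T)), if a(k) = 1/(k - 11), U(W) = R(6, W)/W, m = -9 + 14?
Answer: -20161/7 ≈ -2880.1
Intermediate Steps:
m = 5
R(P, u) = 12 (R(P, u) = 6 + 6 = 12)
U(W) = 12/W
a(k) = 1/(-11 + k)
D = -2880 (D = (5*16)*(-36) = 80*(-36) = -2880)
D + a(U(T)) = -2880 + 1/(-11 + 12/3) = -2880 + 1/(-11 + 12*(⅓)) = -2880 + 1/(-11 + 4) = -2880 + 1/(-7) = -2880 - ⅐ = -20161/7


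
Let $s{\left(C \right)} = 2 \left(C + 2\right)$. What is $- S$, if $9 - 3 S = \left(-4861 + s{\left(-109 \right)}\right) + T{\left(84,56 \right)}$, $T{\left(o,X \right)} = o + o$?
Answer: $- \frac{4916}{3} \approx -1638.7$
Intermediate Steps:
$T{\left(o,X \right)} = 2 o$
$s{\left(C \right)} = 4 + 2 C$ ($s{\left(C \right)} = 2 \left(2 + C\right) = 4 + 2 C$)
$S = \frac{4916}{3}$ ($S = 3 - \frac{\left(-4861 + \left(4 + 2 \left(-109\right)\right)\right) + 2 \cdot 84}{3} = 3 - \frac{\left(-4861 + \left(4 - 218\right)\right) + 168}{3} = 3 - \frac{\left(-4861 - 214\right) + 168}{3} = 3 - \frac{-5075 + 168}{3} = 3 - - \frac{4907}{3} = 3 + \frac{4907}{3} = \frac{4916}{3} \approx 1638.7$)
$- S = \left(-1\right) \frac{4916}{3} = - \frac{4916}{3}$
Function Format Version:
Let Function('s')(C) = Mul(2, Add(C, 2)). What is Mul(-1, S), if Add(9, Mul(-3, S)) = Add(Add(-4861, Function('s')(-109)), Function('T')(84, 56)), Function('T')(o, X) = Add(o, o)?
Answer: Rational(-4916, 3) ≈ -1638.7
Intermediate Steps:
Function('T')(o, X) = Mul(2, o)
Function('s')(C) = Add(4, Mul(2, C)) (Function('s')(C) = Mul(2, Add(2, C)) = Add(4, Mul(2, C)))
S = Rational(4916, 3) (S = Add(3, Mul(Rational(-1, 3), Add(Add(-4861, Add(4, Mul(2, -109))), Mul(2, 84)))) = Add(3, Mul(Rational(-1, 3), Add(Add(-4861, Add(4, -218)), 168))) = Add(3, Mul(Rational(-1, 3), Add(Add(-4861, -214), 168))) = Add(3, Mul(Rational(-1, 3), Add(-5075, 168))) = Add(3, Mul(Rational(-1, 3), -4907)) = Add(3, Rational(4907, 3)) = Rational(4916, 3) ≈ 1638.7)
Mul(-1, S) = Mul(-1, Rational(4916, 3)) = Rational(-4916, 3)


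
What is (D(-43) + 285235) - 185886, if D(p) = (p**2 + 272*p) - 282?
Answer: 89220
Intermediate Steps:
D(p) = -282 + p**2 + 272*p
(D(-43) + 285235) - 185886 = ((-282 + (-43)**2 + 272*(-43)) + 285235) - 185886 = ((-282 + 1849 - 11696) + 285235) - 185886 = (-10129 + 285235) - 185886 = 275106 - 185886 = 89220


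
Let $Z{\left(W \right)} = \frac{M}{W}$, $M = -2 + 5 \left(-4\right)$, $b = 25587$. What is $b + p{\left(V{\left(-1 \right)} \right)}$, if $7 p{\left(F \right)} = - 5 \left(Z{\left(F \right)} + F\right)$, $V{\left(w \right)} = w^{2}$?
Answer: $25602$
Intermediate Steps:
$M = -22$ ($M = -2 - 20 = -22$)
$Z{\left(W \right)} = - \frac{22}{W}$
$p{\left(F \right)} = - \frac{5 F}{7} + \frac{110}{7 F}$ ($p{\left(F \right)} = \frac{\left(-5\right) \left(- \frac{22}{F} + F\right)}{7} = \frac{\left(-5\right) \left(F - \frac{22}{F}\right)}{7} = \frac{- 5 F + \frac{110}{F}}{7} = - \frac{5 F}{7} + \frac{110}{7 F}$)
$b + p{\left(V{\left(-1 \right)} \right)} = 25587 + \frac{5 \left(22 - \left(\left(-1\right)^{2}\right)^{2}\right)}{7 \left(-1\right)^{2}} = 25587 + \frac{5 \left(22 - 1^{2}\right)}{7 \cdot 1} = 25587 + \frac{5}{7} \cdot 1 \left(22 - 1\right) = 25587 + \frac{5}{7} \cdot 1 \cdot 21 = 25587 + 15 = 25602$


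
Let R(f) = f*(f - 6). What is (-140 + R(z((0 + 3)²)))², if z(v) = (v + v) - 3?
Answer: 25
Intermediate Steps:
z(v) = -3 + 2*v (z(v) = 2*v - 3 = -3 + 2*v)
R(f) = f*(-6 + f)
(-140 + R(z((0 + 3)²)))² = (-140 + (-3 + 2*(0 + 3)²)*(-6 + (-3 + 2*(0 + 3)²)))² = (-140 + (-3 + 2*3²)*(-6 + (-3 + 2*3²)))² = (-140 + (-3 + 2*9)*(-6 + (-3 + 2*9)))² = (-140 + (-3 + 18)*(-6 + (-3 + 18)))² = (-140 + 15*(-6 + 15))² = (-140 + 15*9)² = (-140 + 135)² = (-5)² = 25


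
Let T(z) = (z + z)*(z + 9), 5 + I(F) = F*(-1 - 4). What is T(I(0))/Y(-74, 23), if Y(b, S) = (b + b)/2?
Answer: 20/37 ≈ 0.54054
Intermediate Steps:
Y(b, S) = b (Y(b, S) = (2*b)/2 = b)
I(F) = -5 - 5*F (I(F) = -5 + F*(-1 - 4) = -5 + F*(-5) = -5 - 5*F)
T(z) = 2*z*(9 + z) (T(z) = (2*z)*(9 + z) = 2*z*(9 + z))
T(I(0))/Y(-74, 23) = (2*(-5 - 5*0)*(9 + (-5 - 5*0)))/(-74) = (2*(-5 + 0)*(9 + (-5 + 0)))*(-1/74) = (2*(-5)*(9 - 5))*(-1/74) = (2*(-5)*4)*(-1/74) = -40*(-1/74) = 20/37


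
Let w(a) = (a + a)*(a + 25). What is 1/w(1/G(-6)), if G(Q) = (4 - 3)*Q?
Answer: -18/149 ≈ -0.12081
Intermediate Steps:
G(Q) = Q (G(Q) = 1*Q = Q)
w(a) = 2*a*(25 + a) (w(a) = (2*a)*(25 + a) = 2*a*(25 + a))
1/w(1/G(-6)) = 1/(2*(25 + 1/(-6))/(-6)) = 1/(2*(-⅙)*(25 - ⅙)) = 1/(2*(-⅙)*(149/6)) = 1/(-149/18) = -18/149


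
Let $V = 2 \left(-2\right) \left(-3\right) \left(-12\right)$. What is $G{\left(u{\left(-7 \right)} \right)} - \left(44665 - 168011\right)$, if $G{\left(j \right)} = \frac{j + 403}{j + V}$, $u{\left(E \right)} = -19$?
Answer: $\frac{20105014}{163} \approx 1.2334 \cdot 10^{5}$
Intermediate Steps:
$V = -144$ ($V = \left(-4\right) \left(-3\right) \left(-12\right) = 12 \left(-12\right) = -144$)
$G{\left(j \right)} = \frac{403 + j}{-144 + j}$ ($G{\left(j \right)} = \frac{j + 403}{j - 144} = \frac{403 + j}{-144 + j}$)
$G{\left(u{\left(-7 \right)} \right)} - \left(44665 - 168011\right) = \frac{403 - 19}{-144 - 19} - \left(44665 - 168011\right) = \frac{1}{-163} \cdot 384 - \left(44665 - 168011\right) = \left(- \frac{1}{163}\right) 384 - -123346 = - \frac{384}{163} + 123346 = \frac{20105014}{163}$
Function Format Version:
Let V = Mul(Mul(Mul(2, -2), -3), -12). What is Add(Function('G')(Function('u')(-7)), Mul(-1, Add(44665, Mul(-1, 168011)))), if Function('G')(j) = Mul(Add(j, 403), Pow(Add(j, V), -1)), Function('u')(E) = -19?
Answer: Rational(20105014, 163) ≈ 1.2334e+5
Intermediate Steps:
V = -144 (V = Mul(Mul(-4, -3), -12) = Mul(12, -12) = -144)
Function('G')(j) = Mul(Pow(Add(-144, j), -1), Add(403, j)) (Function('G')(j) = Mul(Add(j, 403), Pow(Add(j, -144), -1)) = Mul(Add(403, j), Pow(Add(-144, j), -1)) = Mul(Pow(Add(-144, j), -1), Add(403, j)))
Add(Function('G')(Function('u')(-7)), Mul(-1, Add(44665, Mul(-1, 168011)))) = Add(Mul(Pow(Add(-144, -19), -1), Add(403, -19)), Mul(-1, Add(44665, Mul(-1, 168011)))) = Add(Mul(Pow(-163, -1), 384), Mul(-1, Add(44665, -168011))) = Add(Mul(Rational(-1, 163), 384), Mul(-1, -123346)) = Add(Rational(-384, 163), 123346) = Rational(20105014, 163)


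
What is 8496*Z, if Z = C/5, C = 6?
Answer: 50976/5 ≈ 10195.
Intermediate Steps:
Z = 6/5 ≈ 1.2000
8496*Z = 8496*(6/5) = 50976/5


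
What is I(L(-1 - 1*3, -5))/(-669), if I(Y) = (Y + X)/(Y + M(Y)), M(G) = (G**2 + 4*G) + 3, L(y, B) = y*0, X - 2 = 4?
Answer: -2/669 ≈ -0.0029895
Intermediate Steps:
X = 6 (X = 2 + 4 = 6)
L(y, B) = 0
M(G) = 3 + G**2 + 4*G
I(Y) = (6 + Y)/(3 + Y**2 + 5*Y) (I(Y) = (Y + 6)/(Y + (3 + Y**2 + 4*Y)) = (6 + Y)/(3 + Y**2 + 5*Y))
I(L(-1 - 1*3, -5))/(-669) = ((6 + 0)/(3 + 0**2 + 5*0))/(-669) = -6/(669*(3 + 0 + 0)) = -6/(669*3) = -6/2007 = -1/669*2 = -2/669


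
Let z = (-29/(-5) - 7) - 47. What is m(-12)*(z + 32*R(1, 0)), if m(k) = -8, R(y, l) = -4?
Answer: 7048/5 ≈ 1409.6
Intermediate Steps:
z = -241/5 (z = (-29*(-⅕) - 7) - 47 = (29/5 - 7) - 47 = -6/5 - 47 = -241/5 ≈ -48.200)
m(-12)*(z + 32*R(1, 0)) = -8*(-241/5 + 32*(-4)) = -8*(-241/5 - 128) = -8*(-881/5) = 7048/5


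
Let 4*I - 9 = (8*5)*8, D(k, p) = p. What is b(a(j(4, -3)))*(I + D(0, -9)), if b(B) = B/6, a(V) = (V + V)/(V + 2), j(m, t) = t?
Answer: 293/4 ≈ 73.250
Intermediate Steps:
a(V) = 2*V/(2 + V) (a(V) = (2*V)/(2 + V) = 2*V/(2 + V))
I = 329/4 (I = 9/4 + ((8*5)*8)/4 = 9/4 + (40*8)/4 = 9/4 + (1/4)*320 = 9/4 + 80 = 329/4 ≈ 82.250)
b(B) = B/6 (b(B) = B*(1/6) = B/6)
b(a(j(4, -3)))*(I + D(0, -9)) = ((2*(-3)/(2 - 3))/6)*(329/4 - 9) = ((2*(-3)/(-1))/6)*(293/4) = ((2*(-3)*(-1))/6)*(293/4) = ((1/6)*6)*(293/4) = 1*(293/4) = 293/4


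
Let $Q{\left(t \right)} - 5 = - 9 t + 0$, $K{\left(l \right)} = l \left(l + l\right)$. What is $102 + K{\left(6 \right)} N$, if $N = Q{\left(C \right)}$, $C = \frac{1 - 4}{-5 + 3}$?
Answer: $-510$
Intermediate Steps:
$K{\left(l \right)} = 2 l^{2}$ ($K{\left(l \right)} = l 2 l = 2 l^{2}$)
$C = \frac{3}{2}$ ($C = - \frac{3}{-2} = \left(-3\right) \left(- \frac{1}{2}\right) = \frac{3}{2} \approx 1.5$)
$Q{\left(t \right)} = 5 - 9 t$ ($Q{\left(t \right)} = 5 + \left(- 9 t + 0\right) = 5 - 9 t$)
$N = - \frac{17}{2}$ ($N = 5 - \frac{27}{2} = - \frac{17}{2} \approx -8.5$)
$102 + K{\left(6 \right)} N = 102 + 2 \cdot 6^{2} \left(- \frac{17}{2}\right) = 102 + 2 \cdot 36 \left(- \frac{17}{2}\right) = 102 + 72 \left(- \frac{17}{2}\right) = 102 - 612 = -510$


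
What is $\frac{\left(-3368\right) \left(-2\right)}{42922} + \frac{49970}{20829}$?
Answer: $\frac{1142558242}{447011169} \approx 2.556$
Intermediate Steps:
$\frac{\left(-3368\right) \left(-2\right)}{42922} + \frac{49970}{20829} = 6736 \cdot \frac{1}{42922} + 49970 \cdot \frac{1}{20829} = \frac{3368}{21461} + \frac{49970}{20829} = \frac{1142558242}{447011169}$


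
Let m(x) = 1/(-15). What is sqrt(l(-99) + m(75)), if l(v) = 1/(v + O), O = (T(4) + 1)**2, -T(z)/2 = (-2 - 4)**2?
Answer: I*sqrt(365238510)/74130 ≈ 0.25781*I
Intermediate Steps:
T(z) = -72 (T(z) = -2*(-2 - 4)**2 = -2*(-6)**2 = -2*36 = -72)
m(x) = -1/15
O = 5041 (O = (-72 + 1)**2 = (-71)**2 = 5041)
l(v) = 1/(5041 + v) (l(v) = 1/(v + 5041) = 1/(5041 + v))
sqrt(l(-99) + m(75)) = sqrt(1/(5041 - 99) - 1/15) = sqrt(1/4942 - 1/15) = sqrt(-4927/74130) = I*sqrt(365238510)/74130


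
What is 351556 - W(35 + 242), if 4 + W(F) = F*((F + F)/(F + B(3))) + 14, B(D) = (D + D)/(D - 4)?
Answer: 95115508/271 ≈ 3.5098e+5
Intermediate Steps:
B(D) = 2*D/(-4 + D) (B(D) = (2*D)/(-4 + D) = 2*D/(-4 + D))
W(F) = 10 + 2*F²/(-6 + F) (W(F) = -4 + (F*((F + F)/(F + 2*3/(-4 + 3))) + 14) = -4 + (F*((2*F)/(F + 2*3/(-1))) + 14) = -4 + (F*((2*F)/(F + 2*3*(-1))) + 14) = -4 + (F*((2*F)/(F - 6)) + 14) = -4 + (F*((2*F)/(-6 + F)) + 14) = -4 + (F*(2*F/(-6 + F)) + 14) = -4 + (2*F²/(-6 + F) + 14) = -4 + (14 + 2*F²/(-6 + F)) = 10 + 2*F²/(-6 + F))
351556 - W(35 + 242) = 351556 - 2*(-30 + (35 + 242)² + 5*(35 + 242))/(-6 + (35 + 242)) = 351556 - 2*(-30 + 277² + 5*277)/(-6 + 277) = 351556 - 2*(-30 + 76729 + 1385)/271 = 351556 - 2*78084/271 = 351556 - 1*156168/271 = 351556 - 156168/271 = 95115508/271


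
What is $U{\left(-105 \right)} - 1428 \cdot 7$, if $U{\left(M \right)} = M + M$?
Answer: $-10206$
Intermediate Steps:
$U{\left(M \right)} = 2 M$
$U{\left(-105 \right)} - 1428 \cdot 7 = 2 \left(-105\right) - 1428 \cdot 7 = -210 - 9996 = -10206$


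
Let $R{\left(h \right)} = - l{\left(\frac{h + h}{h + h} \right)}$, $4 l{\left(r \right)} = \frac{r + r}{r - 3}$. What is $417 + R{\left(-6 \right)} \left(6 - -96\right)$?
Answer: $\frac{885}{2} \approx 442.5$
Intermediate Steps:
$l{\left(r \right)} = \frac{r}{2 \left(-3 + r\right)}$ ($l{\left(r \right)} = \frac{\left(r + r\right) \frac{1}{r - 3}}{4} = \frac{2 r \frac{1}{-3 + r}}{4} = \frac{r}{2 \left(-3 + r\right)}$)
$R{\left(h \right)} = \frac{1}{4}$ ($R{\left(h \right)} = - \frac{\left(h + h\right) \frac{1}{h + h}}{2 \left(-3 + \frac{h + h}{h + h}\right)} = - \frac{2 h \frac{1}{2 h}}{2 \left(-3 + \frac{2 h}{2 h}\right)} = - \frac{2 h \frac{1}{2 h}}{2 \left(-3 + 2 h \frac{1}{2 h}\right)} = - \frac{1}{2 \left(-3 + 1\right)} = - \frac{1}{2 \left(-2\right)} = - \frac{1 \left(-1\right)}{2 \cdot 2} = \left(-1\right) \left(- \frac{1}{4}\right) = \frac{1}{4}$)
$417 + R{\left(-6 \right)} \left(6 - -96\right) = 417 + \frac{6 - -96}{4} = 417 + \frac{6 + 96}{4} = 417 + \frac{1}{4} \cdot 102 = 417 + \frac{51}{2} = \frac{885}{2}$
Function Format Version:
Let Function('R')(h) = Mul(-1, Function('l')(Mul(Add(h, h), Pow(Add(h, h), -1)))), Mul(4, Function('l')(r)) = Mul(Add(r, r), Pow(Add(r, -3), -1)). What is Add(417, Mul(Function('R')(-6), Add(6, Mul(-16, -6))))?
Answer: Rational(885, 2) ≈ 442.50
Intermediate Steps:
Function('l')(r) = Mul(Rational(1, 2), r, Pow(Add(-3, r), -1)) (Function('l')(r) = Mul(Rational(1, 4), Mul(Add(r, r), Pow(Add(r, -3), -1))) = Mul(Rational(1, 4), Mul(Mul(2, r), Pow(Add(-3, r), -1))) = Mul(Rational(1, 4), Mul(2, r, Pow(Add(-3, r), -1))) = Mul(Rational(1, 2), r, Pow(Add(-3, r), -1)))
Function('R')(h) = Rational(1, 4) (Function('R')(h) = Mul(-1, Mul(Rational(1, 2), Mul(Add(h, h), Pow(Add(h, h), -1)), Pow(Add(-3, Mul(Add(h, h), Pow(Add(h, h), -1))), -1))) = Mul(-1, Mul(Rational(1, 2), Mul(Mul(2, h), Pow(Mul(2, h), -1)), Pow(Add(-3, Mul(Mul(2, h), Pow(Mul(2, h), -1))), -1))) = Mul(-1, Mul(Rational(1, 2), Mul(Mul(2, h), Mul(Rational(1, 2), Pow(h, -1))), Pow(Add(-3, Mul(Mul(2, h), Mul(Rational(1, 2), Pow(h, -1)))), -1))) = Mul(-1, Mul(Rational(1, 2), 1, Pow(Add(-3, 1), -1))) = Mul(-1, Mul(Rational(1, 2), 1, Pow(-2, -1))) = Mul(-1, Mul(Rational(1, 2), 1, Rational(-1, 2))) = Mul(-1, Rational(-1, 4)) = Rational(1, 4))
Add(417, Mul(Function('R')(-6), Add(6, Mul(-16, -6)))) = Add(417, Mul(Rational(1, 4), Add(6, Mul(-16, -6)))) = Add(417, Mul(Rational(1, 4), Add(6, 96))) = Add(417, Mul(Rational(1, 4), 102)) = Add(417, Rational(51, 2)) = Rational(885, 2)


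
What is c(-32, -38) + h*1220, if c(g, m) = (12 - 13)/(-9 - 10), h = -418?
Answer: -9689239/19 ≈ -5.0996e+5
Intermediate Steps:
c(g, m) = 1/19 (c(g, m) = -1/(-19) = -1*(-1/19) = 1/19)
c(-32, -38) + h*1220 = 1/19 - 418*1220 = 1/19 - 509960 = -9689239/19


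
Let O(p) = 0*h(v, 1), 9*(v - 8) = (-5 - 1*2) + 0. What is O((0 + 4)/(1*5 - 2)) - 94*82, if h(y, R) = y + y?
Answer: -7708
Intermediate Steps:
v = 65/9 (v = 8 + ((-5 - 1*2) + 0)/9 = 8 + ((-5 - 2) + 0)/9 = 8 + (-7 + 0)/9 = 8 + (1/9)*(-7) = 8 - 7/9 = 65/9 ≈ 7.2222)
h(y, R) = 2*y
O(p) = 0 (O(p) = 0*(2*(65/9)) = 0*(130/9) = 0)
O((0 + 4)/(1*5 - 2)) - 94*82 = 0 - 94*82 = 0 - 7708 = -7708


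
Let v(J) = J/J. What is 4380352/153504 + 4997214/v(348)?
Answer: 23971772444/4797 ≈ 4.9972e+6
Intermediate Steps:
v(J) = 1
4380352/153504 + 4997214/v(348) = 4380352/153504 + 4997214/1 = 4380352*(1/153504) + 4997214*1 = 136886/4797 + 4997214 = 23971772444/4797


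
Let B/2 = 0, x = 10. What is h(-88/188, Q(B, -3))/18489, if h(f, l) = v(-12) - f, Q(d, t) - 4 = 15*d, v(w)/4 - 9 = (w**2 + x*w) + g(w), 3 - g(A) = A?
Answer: 9046/868983 ≈ 0.010410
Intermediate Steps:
g(A) = 3 - A
B = 0 (B = 2*0 = 0)
v(w) = 48 + 4*w**2 + 36*w (v(w) = 36 + 4*((w**2 + 10*w) + (3 - w)) = 36 + 4*(3 + w**2 + 9*w) = 36 + (12 + 4*w**2 + 36*w) = 48 + 4*w**2 + 36*w)
Q(d, t) = 4 + 15*d
h(f, l) = 192 - f (h(f, l) = (48 + 4*(-12)**2 + 36*(-12)) - f = (48 + 4*144 - 432) - f = (48 + 576 - 432) - f = 192 - f)
h(-88/188, Q(B, -3))/18489 = (192 - (-88)/188)/18489 = (192 - (-88)/188)*(1/18489) = (192 - 1*(-22/47))*(1/18489) = (192 + 22/47)*(1/18489) = (9046/47)*(1/18489) = 9046/868983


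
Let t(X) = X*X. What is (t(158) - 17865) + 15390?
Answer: 22489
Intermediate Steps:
t(X) = X²
(t(158) - 17865) + 15390 = (158² - 17865) + 15390 = (24964 - 17865) + 15390 = 7099 + 15390 = 22489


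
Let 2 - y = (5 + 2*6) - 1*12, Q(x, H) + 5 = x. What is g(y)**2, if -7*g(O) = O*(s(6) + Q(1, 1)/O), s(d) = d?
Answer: 484/49 ≈ 9.8775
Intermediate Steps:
Q(x, H) = -5 + x
y = -3 (y = 2 - ((5 + 2*6) - 1*12) = 2 - ((5 + 12) - 12) = 2 - (17 - 12) = 2 - 1*5 = 2 - 5 = -3)
g(O) = -O*(6 - 4/O)/7 (g(O) = -O*(6 + (-5 + 1)/O)/7 = -O*(6 - 4/O)/7)
g(y)**2 = (4/7 - 6/7*(-3))**2 = (4/7 + 18/7)**2 = (22/7)**2 = 484/49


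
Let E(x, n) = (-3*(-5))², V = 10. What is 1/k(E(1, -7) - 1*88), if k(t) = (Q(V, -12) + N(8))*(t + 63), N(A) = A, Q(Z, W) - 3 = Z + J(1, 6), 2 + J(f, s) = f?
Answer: 1/4000 ≈ 0.00025000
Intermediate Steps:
E(x, n) = 225 (E(x, n) = 15² = 225)
J(f, s) = -2 + f
Q(Z, W) = 2 + Z (Q(Z, W) = 3 + (Z + (-2 + 1)) = 3 + (Z - 1) = 3 + (-1 + Z) = 2 + Z)
k(t) = 1260 + 20*t (k(t) = ((2 + 10) + 8)*(t + 63) = (12 + 8)*(63 + t) = 20*(63 + t) = 1260 + 20*t)
1/k(E(1, -7) - 1*88) = 1/(1260 + 20*(225 - 1*88)) = 1/(1260 + 20*(225 - 88)) = 1/(1260 + 20*137) = 1/(1260 + 2740) = 1/4000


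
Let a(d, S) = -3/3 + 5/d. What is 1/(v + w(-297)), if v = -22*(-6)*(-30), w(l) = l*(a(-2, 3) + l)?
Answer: 2/170577 ≈ 1.1725e-5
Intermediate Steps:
a(d, S) = -1 + 5/d (a(d, S) = -3*⅓ + 5/d = -1 + 5/d)
w(l) = l*(-7/2 + l) (w(l) = l*((5 - 1*(-2))/(-2) + l) = l*(-(5 + 2)/2 + l) = l*(-½*7 + l) = l*(-7/2 + l))
v = -3960 (v = 132*(-30) = -3960)
1/(v + w(-297)) = 1/(-3960 + (½)*(-297)*(-7 + 2*(-297))) = 1/(-3960 + (½)*(-297)*(-7 - 594)) = 1/(-3960 + (½)*(-297)*(-601)) = 1/(-3960 + 178497/2) = 1/(170577/2) = 2/170577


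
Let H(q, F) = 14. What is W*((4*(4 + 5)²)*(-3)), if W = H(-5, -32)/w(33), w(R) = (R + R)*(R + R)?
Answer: -378/121 ≈ -3.1240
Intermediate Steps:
w(R) = 4*R² (w(R) = (2*R)*(2*R) = 4*R²)
W = 7/2178 (W = 14/((4*33²)) = 14/((4*1089)) = 14/4356 = 14*(1/4356) = 7/2178 ≈ 0.0032140)
W*((4*(4 + 5)²)*(-3)) = 7*((4*(4 + 5)²)*(-3))/2178 = 7*((4*9²)*(-3))/2178 = 7*((4*81)*(-3))/2178 = 7*(324*(-3))/2178 = (7/2178)*(-972) = -378/121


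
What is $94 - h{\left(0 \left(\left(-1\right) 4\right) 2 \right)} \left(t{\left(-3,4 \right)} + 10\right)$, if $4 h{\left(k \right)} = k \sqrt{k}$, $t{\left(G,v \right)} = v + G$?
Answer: $94$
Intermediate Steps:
$t{\left(G,v \right)} = G + v$
$h{\left(k \right)} = \frac{k^{\frac{3}{2}}}{4}$ ($h{\left(k \right)} = \frac{k \sqrt{k}}{4} = \frac{k^{\frac{3}{2}}}{4}$)
$94 - h{\left(0 \left(\left(-1\right) 4\right) 2 \right)} \left(t{\left(-3,4 \right)} + 10\right) = 94 - \frac{\left(0 \left(\left(-1\right) 4\right) 2\right)^{\frac{3}{2}}}{4} \left(\left(-3 + 4\right) + 10\right) = 94 - \frac{\left(0 \left(-4\right) 2\right)^{\frac{3}{2}}}{4} \left(1 + 10\right) = 94 - \frac{\left(0 \cdot 2\right)^{\frac{3}{2}}}{4} \cdot 11 = 94 - \frac{0^{\frac{3}{2}}}{4} \cdot 11 = 94 - \frac{1}{4} \cdot 0 \cdot 11 = 94 - 0 \cdot 11 = 94 - 0 = 94 + 0 = 94$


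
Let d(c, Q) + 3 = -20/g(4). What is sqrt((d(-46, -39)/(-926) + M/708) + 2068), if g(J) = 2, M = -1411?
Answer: sqrt(55501313192931)/163902 ≈ 45.453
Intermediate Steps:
d(c, Q) = -13 (d(c, Q) = -3 - 20/2 = -3 - 20*1/2 = -3 - 10 = -13)
sqrt((d(-46, -39)/(-926) + M/708) + 2068) = sqrt((-13/(-926) - 1411/708) + 2068) = sqrt((-13*(-1/926) - 1411*1/708) + 2068) = sqrt((13/926 - 1411/708) + 2068) = sqrt(-648691/327804 + 2068) = sqrt(677249981/327804) = sqrt(55501313192931)/163902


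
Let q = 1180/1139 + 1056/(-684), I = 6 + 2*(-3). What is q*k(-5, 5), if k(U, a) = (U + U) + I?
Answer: 329720/64923 ≈ 5.0786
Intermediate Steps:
I = 0 (I = 6 - 6 = 0)
k(U, a) = 2*U (k(U, a) = (U + U) + 0 = 2*U + 0 = 2*U)
q = -32972/64923 (q = 1180*(1/1139) + 1056*(-1/684) = 1180/1139 - 88/57 = -32972/64923 ≈ -0.50786)
q*k(-5, 5) = -65944*(-5)/64923 = -32972/64923*(-10) = 329720/64923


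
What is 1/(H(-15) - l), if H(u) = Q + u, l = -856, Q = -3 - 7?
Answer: 1/831 ≈ 0.0012034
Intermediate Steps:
Q = -10
H(u) = -10 + u
1/(H(-15) - l) = 1/((-10 - 15) - 1*(-856)) = 1/(-25 + 856) = 1/831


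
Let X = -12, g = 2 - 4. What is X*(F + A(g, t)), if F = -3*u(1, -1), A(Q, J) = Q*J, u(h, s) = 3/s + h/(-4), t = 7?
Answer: 51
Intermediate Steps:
g = -2
u(h, s) = 3/s - h/4 (u(h, s) = 3/s + h*(-¼) = 3/s - h/4)
A(Q, J) = J*Q
F = 39/4 (F = -3*(3/(-1) - ¼*1) = -3*(3*(-1) - ¼) = -3*(-3 - ¼) = -3*(-13/4) = 39/4 ≈ 9.7500)
X*(F + A(g, t)) = -12*(39/4 + 7*(-2)) = -12*(39/4 - 14) = -12*(-17/4) = 51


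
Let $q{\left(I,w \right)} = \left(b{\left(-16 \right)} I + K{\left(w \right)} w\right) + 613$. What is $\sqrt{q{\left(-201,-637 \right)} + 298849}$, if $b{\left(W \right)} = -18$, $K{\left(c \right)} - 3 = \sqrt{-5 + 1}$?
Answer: $\sqrt{301169 - 1274 i} \approx 548.79 - 1.161 i$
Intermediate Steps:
$K{\left(c \right)} = 3 + 2 i$ ($K{\left(c \right)} = 3 + \sqrt{-5 + 1} = 3 + \sqrt{-4} = 3 + 2 i$)
$q{\left(I,w \right)} = 613 - 18 I + w \left(3 + 2 i\right)$ ($q{\left(I,w \right)} = \left(- 18 I + \left(3 + 2 i\right) w\right) + 613 = \left(- 18 I + w \left(3 + 2 i\right)\right) + 613 = 613 - 18 I + w \left(3 + 2 i\right)$)
$\sqrt{q{\left(-201,-637 \right)} + 298849} = \sqrt{\left(613 - -3618 - 637 \left(3 + 2 i\right)\right) + 298849} = \sqrt{\left(613 + 3618 - \left(1911 + 1274 i\right)\right) + 298849} = \sqrt{\left(2320 - 1274 i\right) + 298849} = \sqrt{301169 - 1274 i}$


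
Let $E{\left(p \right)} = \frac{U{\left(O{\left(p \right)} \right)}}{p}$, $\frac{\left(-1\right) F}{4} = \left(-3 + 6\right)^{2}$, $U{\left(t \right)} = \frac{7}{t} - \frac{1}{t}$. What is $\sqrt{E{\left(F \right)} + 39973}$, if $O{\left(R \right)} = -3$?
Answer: $\frac{\sqrt{1439030}}{6} \approx 199.93$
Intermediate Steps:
$U{\left(t \right)} = \frac{6}{t}$
$F = -36$ ($F = - 4 \left(-3 + 6\right)^{2} = - 4 \cdot 3^{2} = \left(-4\right) 9 = -36$)
$E{\left(p \right)} = - \frac{2}{p}$ ($E{\left(p \right)} = \frac{6 \frac{1}{-3}}{p} = \frac{6 \left(- \frac{1}{3}\right)}{p} = - \frac{2}{p}$)
$\sqrt{E{\left(F \right)} + 39973} = \sqrt{- \frac{2}{-36} + 39973} = \sqrt{\left(-2\right) \left(- \frac{1}{36}\right) + 39973} = \sqrt{\frac{1}{18} + 39973} = \sqrt{\frac{719515}{18}} = \frac{\sqrt{1439030}}{6}$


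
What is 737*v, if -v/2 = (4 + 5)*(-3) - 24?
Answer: 75174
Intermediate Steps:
v = 102 (v = -2*((4 + 5)*(-3) - 24) = -2*(9*(-3) - 24) = -2*(-27 - 24) = -2*(-51) = 102)
737*v = 737*102 = 75174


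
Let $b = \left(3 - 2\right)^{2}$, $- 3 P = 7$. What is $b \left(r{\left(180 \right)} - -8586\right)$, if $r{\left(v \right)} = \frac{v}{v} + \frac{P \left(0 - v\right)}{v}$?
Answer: $\frac{25768}{3} \approx 8589.3$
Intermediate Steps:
$P = - \frac{7}{3}$ ($P = \left(- \frac{1}{3}\right) 7 = - \frac{7}{3} \approx -2.3333$)
$r{\left(v \right)} = \frac{10}{3}$ ($r{\left(v \right)} = \frac{v}{v} + \frac{\left(- \frac{7}{3}\right) \left(0 - v\right)}{v} = 1 + \frac{\left(- \frac{7}{3}\right) \left(- v\right)}{v} = 1 + \frac{\frac{7}{3} v}{v} = 1 + \frac{7}{3} = \frac{10}{3}$)
$b = 1$ ($b = 1^{2} = 1$)
$b \left(r{\left(180 \right)} - -8586\right) = 1 \left(\frac{10}{3} - -8586\right) = 1 \left(\frac{10}{3} + 8586\right) = 1 \cdot \frac{25768}{3} = \frac{25768}{3}$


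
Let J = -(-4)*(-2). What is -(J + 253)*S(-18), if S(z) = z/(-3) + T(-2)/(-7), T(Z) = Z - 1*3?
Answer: -1645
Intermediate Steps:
T(Z) = -3 + Z (T(Z) = Z - 3 = -3 + Z)
S(z) = 5/7 - z/3 (S(z) = z/(-3) + (-3 - 2)/(-7) = z*(-⅓) - 5*(-⅐) = -z/3 + 5/7 = 5/7 - z/3)
J = -8 (J = -1*8 = -8)
-(J + 253)*S(-18) = -(-8 + 253)*(5/7 - ⅓*(-18)) = -245*(5/7 + 6) = -245*47/7 = -1*1645 = -1645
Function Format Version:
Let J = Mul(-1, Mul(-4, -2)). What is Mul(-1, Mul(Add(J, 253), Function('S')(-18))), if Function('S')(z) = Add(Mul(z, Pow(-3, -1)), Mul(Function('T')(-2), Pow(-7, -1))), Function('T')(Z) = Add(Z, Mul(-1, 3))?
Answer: -1645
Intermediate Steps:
Function('T')(Z) = Add(-3, Z) (Function('T')(Z) = Add(Z, -3) = Add(-3, Z))
Function('S')(z) = Add(Rational(5, 7), Mul(Rational(-1, 3), z)) (Function('S')(z) = Add(Mul(z, Pow(-3, -1)), Mul(Add(-3, -2), Pow(-7, -1))) = Add(Mul(z, Rational(-1, 3)), Mul(-5, Rational(-1, 7))) = Add(Mul(Rational(-1, 3), z), Rational(5, 7)) = Add(Rational(5, 7), Mul(Rational(-1, 3), z)))
J = -8 (J = Mul(-1, 8) = -8)
Mul(-1, Mul(Add(J, 253), Function('S')(-18))) = Mul(-1, Mul(Add(-8, 253), Add(Rational(5, 7), Mul(Rational(-1, 3), -18)))) = Mul(-1, Mul(245, Add(Rational(5, 7), 6))) = Mul(-1, Mul(245, Rational(47, 7))) = Mul(-1, 1645) = -1645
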